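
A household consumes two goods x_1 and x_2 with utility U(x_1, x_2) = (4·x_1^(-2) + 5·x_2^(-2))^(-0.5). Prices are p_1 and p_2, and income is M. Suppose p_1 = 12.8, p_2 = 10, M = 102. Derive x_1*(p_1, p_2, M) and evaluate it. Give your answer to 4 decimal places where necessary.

x_1* = 4.1639

MRS = MU_x_1/MU_x_2 = (4/5)·(x_2/x_1)^(3). Set equal to p_1/p_2.
Hence x_2/x_1 = ((5/4)·p_1/p_2)^(1/(3)), i.e. raised to the 1/3 power.
With the ratio pinned down, the budget gives x_1* = M/(p_1 + p_2·(x_2/x_1)) and x_2* = (x_2/x_1)·x_1*.
Numerically x_2/x_1 = 1.169607, so x_1* = 102/(12.8 + 10·1.169607) = 4.1639.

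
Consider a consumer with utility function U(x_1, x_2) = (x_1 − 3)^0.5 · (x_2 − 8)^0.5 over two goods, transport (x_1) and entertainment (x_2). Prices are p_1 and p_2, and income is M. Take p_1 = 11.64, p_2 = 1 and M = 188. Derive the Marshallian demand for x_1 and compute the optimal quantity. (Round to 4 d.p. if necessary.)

x_1* = 9.232

After buying the subsistence bundle (3, 8), a share 0.5 of the remaining income goes to x_1: x_1* = 3 + 0.5·(M − 3p_1 − 8p_2)/p_1.
Discretionary income = 188 − 3·11.64 − 8·1 = 145.08; x_1* = 3 + 0.5·145.08/11.64 = 9.232.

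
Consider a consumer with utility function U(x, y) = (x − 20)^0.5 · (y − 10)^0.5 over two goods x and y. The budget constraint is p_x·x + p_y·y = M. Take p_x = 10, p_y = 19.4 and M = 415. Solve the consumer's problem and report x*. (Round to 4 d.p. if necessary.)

x* = 21.05

After buying the subsistence bundle (20, 10), a share 0.5 of the remaining income goes to x: x* = 20 + 0.5·(M − 20p_x − 10p_y)/p_x.
Discretionary income = 415 − 20·10 − 10·19.4 = 21; x* = 20 + 0.5·21/10 = 21.05.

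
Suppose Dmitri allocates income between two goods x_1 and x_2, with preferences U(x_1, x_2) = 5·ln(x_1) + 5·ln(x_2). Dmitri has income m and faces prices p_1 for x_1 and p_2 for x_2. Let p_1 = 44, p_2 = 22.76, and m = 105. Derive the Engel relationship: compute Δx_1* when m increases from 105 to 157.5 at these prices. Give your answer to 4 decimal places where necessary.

MU_x_1/MU_x_2 = (5·x_2)/(5·x_1); tangency sets this equal to p_1/p_2.
Rearranging, p_2·x_2 = p_1·x_1. Substituting into the budget gives p_1·x_1·(1 + 1) = m.
Demand: x_1*(p_1,p_2,m) = 0.5·m/p_1 and x_2* = 0.5·m/p_2.
At p_1=44, p_2=22.76, m=105: x_1* = 0.5·105/44 = 1.1932.
At m' = 157.5: x_1* = 1.7898. Change: 1.7898 − 1.1932 = 0.5966.

Δx_1* = 0.5966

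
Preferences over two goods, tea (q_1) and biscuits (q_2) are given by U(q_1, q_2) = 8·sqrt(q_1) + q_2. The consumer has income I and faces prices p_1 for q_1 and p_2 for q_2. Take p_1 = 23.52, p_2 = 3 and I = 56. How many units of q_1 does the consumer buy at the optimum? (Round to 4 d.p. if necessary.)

Utility is quasi-linear in q_2; the FOC for q_1 is 4/√q_1 = p_1/p_2.
Thus q_1* = (4·p_2/p_1)² — independent of I — with the rest of income spent on q_2.
Plugging in: q_1* = (4·3/23.52)² = 0.2603.

q_1* = 0.2603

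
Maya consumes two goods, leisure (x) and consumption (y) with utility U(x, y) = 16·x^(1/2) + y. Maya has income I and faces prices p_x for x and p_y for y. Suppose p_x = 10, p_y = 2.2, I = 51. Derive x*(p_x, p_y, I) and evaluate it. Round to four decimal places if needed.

x* = 3.0976

Utility is quasi-linear in y; the FOC for x is 8/√x = p_x/p_y.
Thus x* = (8·p_y/p_x)² — independent of I — with the rest of income spent on y.
Plugging in: x* = (8·2.2/10)² = 3.0976.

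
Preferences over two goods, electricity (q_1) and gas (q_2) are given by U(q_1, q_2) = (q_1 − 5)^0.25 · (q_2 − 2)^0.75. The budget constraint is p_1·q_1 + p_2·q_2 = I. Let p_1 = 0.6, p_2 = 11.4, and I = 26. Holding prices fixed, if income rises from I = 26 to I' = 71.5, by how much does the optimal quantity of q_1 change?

This is Cobb-Douglas in (q_1−5, q_2−2): tangency gives 0.25·p_2·(q_2−2) = 0.75·p_1·(q_1−5).
Substituting into the budget: q_1* = 5 + 0.25·(I − 5·p_1 − 2·p_2)/p_1, and q_2* = 2 + 0.75·(…)/p_2.
Discretionary income = 26 − 5·0.6 − 2·11.4 = 0.2; q_1* = 5 + 0.25·0.2/0.6 = 5.0833.
At I' = 71.5: q_1* = 24.0417. Change: 24.0417 − 5.0833 = 18.9583.

Δq_1* = 18.9583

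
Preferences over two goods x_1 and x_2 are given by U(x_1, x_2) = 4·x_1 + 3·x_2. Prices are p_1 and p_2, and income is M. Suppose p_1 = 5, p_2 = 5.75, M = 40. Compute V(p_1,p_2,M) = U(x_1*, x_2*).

V = 32

Linear utility — the consumer picks whichever good has higher MU/price: 4/5 = 0.8 vs 3/5.75 = 0.5217.
x_1 gives more utility per dollar, so spend all income on x_1: x_1* = M/p_1, x_2* = 0.
Numerically: x_1* = 8, x_2* = 0.
Utility at the optimum: U(8, 0) = 32.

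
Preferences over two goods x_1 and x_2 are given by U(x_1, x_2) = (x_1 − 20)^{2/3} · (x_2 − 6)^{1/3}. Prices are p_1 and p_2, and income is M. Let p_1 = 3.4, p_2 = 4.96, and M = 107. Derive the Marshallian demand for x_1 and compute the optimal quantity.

x_1* = 21.8118

Discretionary income = 107 − 20·3.4 − 6·4.96 = 9.24; x_1* = 20 + 2/3·9.24/3.4 = 21.8118.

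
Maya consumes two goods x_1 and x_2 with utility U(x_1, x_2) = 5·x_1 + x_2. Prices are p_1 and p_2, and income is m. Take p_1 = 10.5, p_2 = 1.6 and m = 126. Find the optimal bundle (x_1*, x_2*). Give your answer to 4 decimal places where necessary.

Perfect substitutes: compare marginal utility per dollar. 5/p_1 vs 1/p_2 → 0.4762 vs 0.625.
x_2 gives more utility per dollar, so spend all income on x_2: x_2* = m/p_2, x_1* = 0.
Numerically: x_1* = 0, x_2* = 78.75.

x_1* = 0, x_2* = 78.75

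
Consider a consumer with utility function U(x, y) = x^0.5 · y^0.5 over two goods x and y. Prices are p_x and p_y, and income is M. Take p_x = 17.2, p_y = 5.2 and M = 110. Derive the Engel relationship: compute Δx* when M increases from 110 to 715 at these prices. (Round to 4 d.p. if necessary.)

Δx* = 17.5872

MU_x/MU_y = (0.5·y)/(0.5·x); tangency sets this equal to p_x/p_y.
So 0.5·p_y·y = 0.5·p_x·x; combined with the budget, a share 0.5 of income goes to x.
Demand: x*(p_x,p_y,M) = 0.5·M/p_x and y* = 0.5·M/p_y.
At p_x=17.2, p_y=5.2, M=110: x* = 0.5·110/17.2 = 3.1977.
At M' = 715: x* = 20.7849. Change: 20.7849 − 3.1977 = 17.5872.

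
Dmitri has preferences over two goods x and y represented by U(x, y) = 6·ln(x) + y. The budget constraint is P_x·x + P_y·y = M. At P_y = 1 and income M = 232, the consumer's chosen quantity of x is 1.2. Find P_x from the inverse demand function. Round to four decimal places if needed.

P_x = 5

MU_x = 6/x, MU_y = 1. Tangency: 6/x = P_x/P_y.
So x*(P_x,P_y) = 6·P_y/P_x, independent of income; and y* = (M − 6·P_y)/P_y.
Set x* = 1.2 in the demand function and solve for P_x: P_x = 5.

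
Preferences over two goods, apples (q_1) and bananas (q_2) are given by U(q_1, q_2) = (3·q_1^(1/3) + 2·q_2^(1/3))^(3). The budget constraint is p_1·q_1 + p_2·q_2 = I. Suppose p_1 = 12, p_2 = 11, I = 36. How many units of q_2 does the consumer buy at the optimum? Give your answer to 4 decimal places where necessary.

q_2* = 1.1862

MRS = MU_q_1/MU_q_2 = (3/2)·(q_2/q_1)^(2/3). Set equal to p_1/p_2.
Hence q_2/q_1 = ((2/3)·p_1/p_2)^(1/(2/3)), i.e. raised to the 1.5 power.
With the ratio pinned down, the budget gives q_1* = I/(p_1 + p_2·(q_2/q_1)) and q_2* = (q_2/q_1)·q_1*.
Numerically q_2/q_1 = 0.62022, so q_1* = 36/(12 + 11·0.62022) = 1.9126 and q_2* = 0.62022·1.9126 = 1.1862.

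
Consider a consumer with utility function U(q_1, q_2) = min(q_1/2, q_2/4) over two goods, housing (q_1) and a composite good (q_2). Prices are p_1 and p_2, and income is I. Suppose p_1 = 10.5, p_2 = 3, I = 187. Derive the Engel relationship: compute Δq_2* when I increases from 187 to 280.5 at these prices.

Leontief preferences: the optimum is at the kink where q_1/2 = q_2/4, i.e. q_2 = 2·q_1.
Budget: p_1·q_1 + p_2·2·q_1 = I, so (2·p_1 + 4·p_2)·q_1 = 2·I.
Demand: q_1*(p_1,p_2,I) = 2·I/(2·p_1 + 4·p_2), q_2* = 4·I/(2·p_1 + 4·p_2).
Here 2·10.5 + 4·3 = 33, giving q_2* = 22.6667.
At I' = 280.5: q_2* = 34. Change: 34 − 22.6667 = 11.3333.

Δq_2* = 11.3333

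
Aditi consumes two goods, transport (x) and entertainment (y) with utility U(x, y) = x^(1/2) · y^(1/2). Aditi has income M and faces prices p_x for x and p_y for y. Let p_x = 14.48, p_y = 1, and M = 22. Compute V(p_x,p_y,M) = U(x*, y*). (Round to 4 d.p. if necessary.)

At p_x=14.48, p_y=1, M=22: x* = 0.5·22/14.48 = 0.7597, y* = 11.
Utility at the optimum: U(0.7597, 11) = 2.8907.

V = 2.8907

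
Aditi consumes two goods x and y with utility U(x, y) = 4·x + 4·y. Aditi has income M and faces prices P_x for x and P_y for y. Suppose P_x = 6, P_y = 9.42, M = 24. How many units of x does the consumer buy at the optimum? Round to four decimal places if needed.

Linear utility — the consumer picks whichever good has higher MU/price: 4/6 = 0.6667 vs 4/9.42 = 0.4246.
x gives more utility per dollar, so spend all income on x: x* = M/P_x, y* = 0.
Numerically: x* = 4, y* = 0.

x* = 4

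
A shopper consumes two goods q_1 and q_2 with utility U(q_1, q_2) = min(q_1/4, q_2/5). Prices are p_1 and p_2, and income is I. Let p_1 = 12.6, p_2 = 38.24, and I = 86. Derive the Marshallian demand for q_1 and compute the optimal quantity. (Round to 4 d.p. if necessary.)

q_1* = 1.4238

With perfect complements, no substitution: consume in ratio q_1:q_2 = 4:5.
Budget: p_1·q_1 + p_2·(5/4)·q_1 = I, so (4·p_1 + 5·p_2)·q_1 = 4·I.
Demand: q_1*(p_1,p_2,I) = 4·I/(4·p_1 + 5·p_2), q_2* = 5·I/(4·p_1 + 5·p_2).
Here 4·12.6 + 5·38.24 = 241.6, giving q_1* = 1.4238.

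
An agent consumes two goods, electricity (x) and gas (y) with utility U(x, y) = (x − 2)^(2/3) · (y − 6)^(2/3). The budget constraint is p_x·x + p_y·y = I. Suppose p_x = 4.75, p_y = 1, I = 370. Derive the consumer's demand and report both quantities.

x* = 39.3158, y* = 183.25

Let x' = x−2, y' = y−6. MRS = y'/x' = p_x/p_y.
After buying the subsistence bundle (2, 6), a share 0.5 of the remaining income goes to x: x* = 2 + 0.5·(I − 2p_x − 6p_y)/p_x.
Discretionary income = 370 − 2·4.75 − 6·1 = 354.5; x* = 2 + 0.5·354.5/4.75 = 39.3158; y* = 6 + 0.5·354.5/1 = 183.25.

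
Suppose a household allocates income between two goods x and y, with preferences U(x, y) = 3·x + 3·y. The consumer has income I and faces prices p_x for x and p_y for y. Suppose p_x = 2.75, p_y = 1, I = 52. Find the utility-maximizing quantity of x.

x* = 0

Perfect substitutes: compare marginal utility per dollar. 3/p_x vs 3/p_y → 1.0909 vs 3.
y gives more utility per dollar, so spend all income on y: y* = I/p_y, x* = 0.
Numerically: x* = 0, y* = 52.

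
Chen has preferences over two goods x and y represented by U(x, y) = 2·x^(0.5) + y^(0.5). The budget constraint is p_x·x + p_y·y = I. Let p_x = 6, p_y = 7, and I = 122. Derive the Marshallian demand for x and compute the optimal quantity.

x* = 16.7451

MRS = MU_x/MU_y = 2·(y/x)^(0.5). Set equal to p_x/p_y.
Hence y/x = ((1/2)·p_x/p_y)^(1/(0.5)), i.e. raised to the 2 power.
Substitute y = (y/x)·x into the budget: x* = I/(p_x + p_y·(y/x)).
Numerically y/x = 0.183673, so x* = 122/(6 + 7·0.183673) = 16.7451.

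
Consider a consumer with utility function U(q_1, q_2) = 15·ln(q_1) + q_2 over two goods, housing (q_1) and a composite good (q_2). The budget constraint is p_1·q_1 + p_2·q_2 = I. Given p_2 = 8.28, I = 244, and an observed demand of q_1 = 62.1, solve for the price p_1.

MU_q_1 = 15/q_1, MU_q_2 = 1. Tangency: 15/q_1 = p_1/p_2.
So q_1*(p_1,p_2) = 15·p_2/p_1, independent of income; and q_2* = (I − 15·p_2)/p_2.
Set q_1* = 62.1 in the demand function and solve for p_1: p_1 = 2.

p_1 = 2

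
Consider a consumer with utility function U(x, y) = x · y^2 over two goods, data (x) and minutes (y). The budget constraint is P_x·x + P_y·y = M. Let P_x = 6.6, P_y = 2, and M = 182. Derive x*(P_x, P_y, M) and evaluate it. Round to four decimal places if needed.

x* = 9.1919

Demand: x*(P_x,P_y,M) = 1/3·M/P_x and y* = 2/3·M/P_y.
At P_x=6.6, P_y=2, M=182: x* = 1/3·182/6.6 = 9.1919.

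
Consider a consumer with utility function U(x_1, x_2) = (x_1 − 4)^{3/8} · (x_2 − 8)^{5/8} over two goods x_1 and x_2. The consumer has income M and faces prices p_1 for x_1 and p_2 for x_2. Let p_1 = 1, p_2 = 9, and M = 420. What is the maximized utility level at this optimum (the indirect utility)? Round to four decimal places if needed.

V = 44.9618

This is Cobb-Douglas in (x_1−4, x_2−8): tangency gives 0.375·p_2·(x_2−8) = 0.625·p_1·(x_1−4).
Substituting into the budget: x_1* = 4 + 0.375·(M − 4·p_1 − 8·p_2)/p_1, and x_2* = 8 + 0.625·(…)/p_2.
Discretionary income = 420 − 4·1 − 8·9 = 344; x_1* = 4 + 0.375·344/1 = 133; x_2* = 8 + 0.625·344/9 = 31.8889.
Utility at the optimum: U(133, 31.8889) = 44.9618.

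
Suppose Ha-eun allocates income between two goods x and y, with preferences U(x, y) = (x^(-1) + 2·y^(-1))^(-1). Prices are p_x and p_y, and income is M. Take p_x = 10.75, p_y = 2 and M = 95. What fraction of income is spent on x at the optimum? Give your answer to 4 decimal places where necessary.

MU_x ∝ x^(-2), MU_y ∝ 2·y^(-2), so MRS = (1/2)·(y/x)^(2) = p_x/p_y.
Hence y/x = (2·p_x/p_y)^(1/(2)), i.e. raised to the 0.5 power.
With the ratio pinned down, the budget gives x* = M/(p_x + p_y·(y/x)) and y* = (y/x)·x*.
Numerically y/x = 3.278719, so x* = 95/(10.75 + 2·3.278719) = 5.489 and y* = 3.278719·5.489 = 17.9968.
Expenditure on x: 10.75·5.489 = 59.0064; share = 0.6211.

share on x = 0.6211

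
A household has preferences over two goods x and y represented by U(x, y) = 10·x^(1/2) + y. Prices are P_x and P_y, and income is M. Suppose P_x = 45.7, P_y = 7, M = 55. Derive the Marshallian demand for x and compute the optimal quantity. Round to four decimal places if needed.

x* = 0.5865

Thus x* = (5·P_y/P_x)² — independent of M — with the rest of income spent on y.
Plugging in: x* = (5·7/45.7)² = 0.5865.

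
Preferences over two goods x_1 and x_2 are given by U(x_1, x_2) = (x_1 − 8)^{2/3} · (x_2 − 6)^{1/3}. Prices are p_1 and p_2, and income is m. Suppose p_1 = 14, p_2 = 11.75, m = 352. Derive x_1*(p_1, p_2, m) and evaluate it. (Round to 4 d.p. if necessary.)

x_1* = 16.0714

MRS = 2·(x_2−6)/(x_1−8). Tangency with p_1/p_2 gives x_2−6 = (1/2)·(p_1/p_2)·(x_1−8).
Substituting into the budget: x_1* = 8 + 2/3·(m − 8·p_1 − 6·p_2)/p_1, and x_2* = 6 + 1/3·(…)/p_2.
Discretionary income = 352 − 8·14 − 6·11.75 = 169.5; x_1* = 8 + 2/3·169.5/14 = 16.0714.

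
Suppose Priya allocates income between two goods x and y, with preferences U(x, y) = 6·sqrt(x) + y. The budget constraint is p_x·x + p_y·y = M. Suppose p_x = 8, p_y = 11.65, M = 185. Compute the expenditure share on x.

Utility is quasi-linear in y; the FOC for x is 3/√x = p_x/p_y.
Thus x* = (3·p_y/p_x)² — independent of M — with the rest of income spent on y.
Plugging in: x* = (3·11.65/8)² = 19.086, y* = 2.7736.
Expenditure on x: 8·19.086 = 152.6878; share = 0.8253.

share on x = 0.8253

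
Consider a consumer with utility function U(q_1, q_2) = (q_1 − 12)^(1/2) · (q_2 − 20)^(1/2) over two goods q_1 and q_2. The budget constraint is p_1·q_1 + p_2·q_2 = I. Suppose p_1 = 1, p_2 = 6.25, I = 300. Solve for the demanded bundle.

This is Cobb-Douglas in (q_1−12, q_2−20): tangency gives 0.5·p_2·(q_2−20) = 0.5·p_1·(q_1−12).
Substituting into the budget: q_1* = 12 + 0.5·(I − 12·p_1 − 20·p_2)/p_1, and q_2* = 20 + 0.5·(…)/p_2.
Discretionary income = 300 − 12·1 − 20·6.25 = 163; q_1* = 12 + 0.5·163/1 = 93.5; q_2* = 20 + 0.5·163/6.25 = 33.04.

q_1* = 93.5, q_2* = 33.04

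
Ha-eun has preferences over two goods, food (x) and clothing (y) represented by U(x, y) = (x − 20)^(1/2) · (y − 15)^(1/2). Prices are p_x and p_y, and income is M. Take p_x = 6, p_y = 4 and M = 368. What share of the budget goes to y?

This is Cobb-Douglas in (x−20, y−15): tangency gives 0.5·p_y·(y−15) = 0.5·p_x·(x−20).
After buying the subsistence bundle (20, 15), a share 0.5 of the remaining income goes to x: x* = 20 + 0.5·(M − 20p_x − 15p_y)/p_x.
Discretionary income = 368 − 20·6 − 15·4 = 188; x* = 20 + 0.5·188/6 = 35.6667; y* = 15 + 0.5·188/4 = 38.5.
Expenditure on y: 4·38.5 = 154; share = 0.4185.

share on y = 0.4185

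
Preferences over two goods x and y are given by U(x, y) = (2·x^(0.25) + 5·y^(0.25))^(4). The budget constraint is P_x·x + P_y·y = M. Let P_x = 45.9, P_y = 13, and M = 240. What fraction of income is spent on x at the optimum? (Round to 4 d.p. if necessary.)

With the ratio pinned down, the budget gives x* = M/(P_x + P_y·(y/x)) and y* = (y/x)·x*.
Numerically y/x = 18.24228, so x* = 240/(45.9 + 13·18.24228) = 0.8479 and y* = 18.24228·0.8479 = 15.4678.
Expenditure on x: 45.9·0.8479 = 38.919; share = 0.1622.

share on x = 0.1622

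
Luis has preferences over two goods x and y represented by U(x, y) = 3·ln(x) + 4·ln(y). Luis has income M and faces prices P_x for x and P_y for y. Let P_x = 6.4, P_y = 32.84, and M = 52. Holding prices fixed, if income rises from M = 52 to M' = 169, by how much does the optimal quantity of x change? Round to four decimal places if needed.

Tangency: MRS = (3/4)·y/x = P_x/P_y.
Rearranging, P_y·y = (4/3)·P_x·x. Substituting into the budget gives P_x·x·(1 + (4/3)) = M.
Demand: x*(P_x,P_y,M) = 3/7·M/P_x and y* = 4/7·M/P_y.
At P_x=6.4, P_y=32.84, M=52: x* = 3/7·52/6.4 = 3.4821.
At M' = 169: x* = 11.317. Change: 11.317 − 3.4821 = 7.8348.

Δx* = 7.8348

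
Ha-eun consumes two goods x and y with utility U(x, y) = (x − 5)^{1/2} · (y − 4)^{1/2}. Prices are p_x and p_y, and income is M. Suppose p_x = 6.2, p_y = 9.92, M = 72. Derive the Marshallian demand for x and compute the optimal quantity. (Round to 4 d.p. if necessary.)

This is Cobb-Douglas in (x−5, y−4): tangency gives 0.5·p_y·(y−4) = 0.5·p_x·(x−5).
Substituting into the budget: x* = 5 + 0.5·(M − 5·p_x − 4·p_y)/p_x, and y* = 4 + 0.5·(…)/p_y.
Discretionary income = 72 − 5·6.2 − 4·9.92 = 1.32; x* = 5 + 0.5·1.32/6.2 = 5.1065.

x* = 5.1065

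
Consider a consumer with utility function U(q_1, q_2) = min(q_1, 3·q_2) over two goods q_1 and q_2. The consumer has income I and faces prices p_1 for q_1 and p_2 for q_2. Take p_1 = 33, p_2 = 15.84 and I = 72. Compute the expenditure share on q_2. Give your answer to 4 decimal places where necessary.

Leontief preferences: the optimum is at the kink where q_1/3 = q_2/1, i.e. q_2 = (1/3)·q_1.
Budget: p_1·q_1 + p_2·(1/3)·q_1 = I, so (3·p_1 + p_2)·q_1 = 3·I.
Demand: q_1*(p_1,p_2,I) = 3·I/(3·p_1 + p_2), q_2* = I/(3·p_1 + p_2).
Here 3·33 + 15.84 = 114.84, giving q_1* = 1.8809 and q_2* = 0.627.
Expenditure on q_2: 15.84·0.627 = 9.931; share = 0.1379.

share on q_2 = 0.1379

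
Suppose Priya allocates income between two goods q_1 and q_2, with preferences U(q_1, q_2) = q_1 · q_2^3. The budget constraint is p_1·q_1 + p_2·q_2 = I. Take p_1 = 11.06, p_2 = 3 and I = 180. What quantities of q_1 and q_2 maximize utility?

MU_q_1/MU_q_2 = (q_2)/(3·q_1); tangency sets this equal to p_1/p_2.
So p_2·q_2 = 3·p_1·q_1; combined with the budget, a share 0.25 of income goes to q_1.
Demand: q_1*(p_1,p_2,I) = 0.25·I/p_1 and q_2* = 0.75·I/p_2.
At p_1=11.06, p_2=3, I=180: q_1* = 0.25·180/11.06 = 4.0687, q_2* = 45.

q_1* = 4.0687, q_2* = 45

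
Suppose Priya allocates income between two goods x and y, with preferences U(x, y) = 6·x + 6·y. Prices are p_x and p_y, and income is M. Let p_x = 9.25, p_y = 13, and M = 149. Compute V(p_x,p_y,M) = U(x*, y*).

V = 96.6486

Perfect substitutes: compare marginal utility per dollar. 6/p_x vs 6/p_y → 0.6486 vs 0.4615.
x gives more utility per dollar, so spend all income on x: x* = M/p_x, y* = 0.
Numerically: x* = 16.1081, y* = 0.
Utility at the optimum: U(16.1081, 0) = 96.6486.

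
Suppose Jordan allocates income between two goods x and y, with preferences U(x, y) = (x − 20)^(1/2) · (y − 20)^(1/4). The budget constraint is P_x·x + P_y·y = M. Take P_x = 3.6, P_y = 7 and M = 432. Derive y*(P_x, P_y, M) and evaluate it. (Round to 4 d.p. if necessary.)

This is Cobb-Douglas in (x−20, y−20): tangency gives 0.5·P_y·(y−20) = 0.25·P_x·(x−20).
Substituting into the budget: x* = 20 + 2/3·(M − 20·P_x − 20·P_y)/P_x, and y* = 20 + 1/3·(…)/P_y.
Discretionary income = 432 − 20·3.6 − 20·7 = 220; y* = 20 + 1/3·220/7 = 30.4762.

y* = 30.4762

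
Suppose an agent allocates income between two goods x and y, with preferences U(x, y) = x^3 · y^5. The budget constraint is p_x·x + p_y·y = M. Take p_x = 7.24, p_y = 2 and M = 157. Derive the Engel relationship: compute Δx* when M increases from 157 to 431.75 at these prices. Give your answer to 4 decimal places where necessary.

Δx* = 14.2308

Demand: x*(p_x,p_y,M) = 0.375·M/p_x and y* = 0.625·M/p_y.
At p_x=7.24, p_y=2, M=157: x* = 0.375·157/7.24 = 8.1319.
At M' = 431.75: x* = 22.3627. Change: 22.3627 − 8.1319 = 14.2308.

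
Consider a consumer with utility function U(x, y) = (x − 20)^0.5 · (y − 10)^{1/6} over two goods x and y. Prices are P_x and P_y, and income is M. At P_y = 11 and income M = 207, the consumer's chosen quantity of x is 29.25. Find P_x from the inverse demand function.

MRS = 3·(y−10)/(x−20). Tangency with P_x/P_y gives y−10 = (1/3)·(P_x/P_y)·(x−20).
Substituting into the budget: x* = 20 + 0.75·(M − 20·P_x − 10·P_y)/P_x, and y* = 10 + 0.25·(…)/P_y.
Set x* = 29.25 in the demand function and solve for P_x: P_x = 3.

P_x = 3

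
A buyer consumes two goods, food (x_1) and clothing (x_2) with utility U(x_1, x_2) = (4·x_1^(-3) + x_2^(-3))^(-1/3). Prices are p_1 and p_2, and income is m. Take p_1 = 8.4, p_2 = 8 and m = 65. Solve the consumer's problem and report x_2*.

x_2* = 3.2936

From the CES first-order condition, 4·(x_2/x_1)^(4) = p_1/p_2.
Hence x_2/x_1 = ((1/4)·p_1/p_2)^(1/(4)), i.e. raised to the 0.25 power.
Substitute x_2 = (x_2/x_1)·x_1 into the budget: x_1* = m/(p_1 + p_2·(x_2/x_1)).
Numerically x_2/x_1 = 0.715785, so x_1* = 65/(8.4 + 8·0.715785) = 4.6014 and x_2* = 0.715785·4.6014 = 3.2936.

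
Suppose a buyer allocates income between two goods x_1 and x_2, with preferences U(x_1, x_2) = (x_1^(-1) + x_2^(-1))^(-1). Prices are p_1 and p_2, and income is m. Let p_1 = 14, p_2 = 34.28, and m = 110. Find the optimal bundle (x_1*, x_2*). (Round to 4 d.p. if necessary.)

MU_x_1 ∝ x_1^(-2), MU_x_2 ∝ x_2^(-2), so MRS = (x_2/x_1)^(2) = p_1/p_2.
Hence x_2/x_1 = (p_1/p_2)^(1/(2)), i.e. raised to the 0.5 power.
Substitute x_2 = (x_2/x_1)·x_1 into the budget: x_1* = m/(p_1 + p_2·(x_2/x_1)).
Numerically x_2/x_1 = 0.639063, so x_1* = 110/(14 + 34.28·0.639063) = 3.0635 and x_2* = 0.639063·3.0635 = 1.9577.

x_1* = 3.0635, x_2* = 1.9577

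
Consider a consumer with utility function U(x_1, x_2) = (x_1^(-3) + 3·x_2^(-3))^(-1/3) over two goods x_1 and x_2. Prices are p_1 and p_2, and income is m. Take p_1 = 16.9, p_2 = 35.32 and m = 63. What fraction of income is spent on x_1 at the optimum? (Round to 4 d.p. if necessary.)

share on x_1 = 0.3042

From the CES first-order condition, (1/3)·(x_2/x_1)^(4) = p_1/p_2.
Hence x_2/x_1 = (3·p_1/p_2)^(1/(4)), i.e. raised to the 0.25 power.
With the ratio pinned down, the budget gives x_1* = m/(p_1 + p_2·(x_2/x_1)) and x_2* = (x_2/x_1)·x_1*.
Numerically x_2/x_1 = 1.094578, so x_1* = 63/(16.9 + 35.32·1.094578) = 1.1339 and x_2* = 1.094578·1.1339 = 1.2411.
Expenditure on x_1: 16.9·1.1339 = 19.1629; share = 0.3042.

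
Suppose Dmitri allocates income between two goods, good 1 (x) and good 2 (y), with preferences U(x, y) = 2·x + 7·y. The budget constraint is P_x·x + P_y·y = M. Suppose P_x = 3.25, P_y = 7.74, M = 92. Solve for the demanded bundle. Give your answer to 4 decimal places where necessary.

Numerically: x* = 0, y* = 11.8863.

x* = 0, y* = 11.8863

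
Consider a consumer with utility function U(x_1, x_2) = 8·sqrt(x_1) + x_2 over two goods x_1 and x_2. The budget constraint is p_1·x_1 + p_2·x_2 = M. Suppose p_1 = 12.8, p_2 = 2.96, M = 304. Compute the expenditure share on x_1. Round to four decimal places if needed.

share on x_1 = 0.036

Thus x_1* = (4·p_2/p_1)² — independent of M — with the rest of income spent on x_2.
Plugging in: x_1* = (4·2.96/12.8)² = 0.8556, x_2* = 99.0027.
Expenditure on x_1: 12.8·0.8556 = 10.952; share = 0.036.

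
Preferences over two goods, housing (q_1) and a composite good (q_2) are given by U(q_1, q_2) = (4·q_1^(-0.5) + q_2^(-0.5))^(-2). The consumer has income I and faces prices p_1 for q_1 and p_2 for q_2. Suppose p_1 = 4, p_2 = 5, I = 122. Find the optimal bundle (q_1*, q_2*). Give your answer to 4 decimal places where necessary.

MRS = MU_q_1/MU_q_2 = 4·(q_2/q_1)^(1.5). Set equal to p_1/p_2.
Solve for the ratio: q_2/q_1 = [(1/4)·p_1/p_2]^(2/3).
Substitute q_2 = (q_2/q_1)·q_1 into the budget: q_1* = I/(p_1 + p_2·(q_2/q_1)).
Numerically q_2/q_1 = 0.341995, so q_1* = 122/(4 + 5·0.341995) = 21.3661 and q_2* = 0.341995·21.3661 = 7.3071.

q_1* = 21.3661, q_2* = 7.3071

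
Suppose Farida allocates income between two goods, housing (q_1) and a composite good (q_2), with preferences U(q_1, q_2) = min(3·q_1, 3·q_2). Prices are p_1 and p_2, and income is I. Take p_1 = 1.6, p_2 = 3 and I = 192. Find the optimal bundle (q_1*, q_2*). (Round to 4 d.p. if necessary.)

Leontief preferences: the optimum is at the kink where q_1/3 = q_2/3, i.e. q_2 = q_1.
Budget: p_1·q_1 + p_2·q_1 = I, so (3·p_1 + 3·p_2)·q_1 = 3·I.
Demand: q_1*(p_1,p_2,I) = 3·I/(3·p_1 + 3·p_2), q_2* = 3·I/(3·p_1 + 3·p_2).
Here 3·1.6 + 3·3 = 13.8, giving q_1* = 41.7391 and q_2* = 41.7391.

q_1* = 41.7391, q_2* = 41.7391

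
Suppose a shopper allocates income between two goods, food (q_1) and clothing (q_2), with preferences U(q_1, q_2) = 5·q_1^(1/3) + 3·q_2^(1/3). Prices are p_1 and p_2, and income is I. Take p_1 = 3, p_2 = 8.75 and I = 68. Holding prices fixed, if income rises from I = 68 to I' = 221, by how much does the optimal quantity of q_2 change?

Δq_2* = 3.7405

From the CES first-order condition, (5/3)·(q_2/q_1)^(2/3) = p_1/p_2.
Hence q_2/q_1 = ((3/5)·p_1/p_2)^(1/(2/3)), i.e. raised to the 1.5 power.
Substitute q_2 = (q_2/q_1)·q_1 into the budget: q_1* = I/(p_1 + p_2·(q_2/q_1)).
Numerically q_2/q_1 = 0.093303, so q_1* = 68/(3 + 8.75·0.093303) = 17.8178 and q_2* = 0.093303·17.8178 = 1.6625.
At I' = 221: q_2* = 5.403. Change: 5.403 − 1.6625 = 3.7405.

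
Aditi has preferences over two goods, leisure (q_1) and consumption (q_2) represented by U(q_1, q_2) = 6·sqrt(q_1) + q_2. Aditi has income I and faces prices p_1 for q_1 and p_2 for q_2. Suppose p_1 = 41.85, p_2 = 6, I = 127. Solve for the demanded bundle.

q_1* = 0.185, q_2* = 19.8763

MU_q_1 = 3/√q_1, MU_q_2 = 1. Tangency: 3/√q_1 = p_1/p_2.
Thus q_1* = (3·p_2/p_1)² — independent of I — with the rest of income spent on q_2.
Plugging in: q_1* = (3·6/41.85)² = 0.185, q_2* = 19.8763.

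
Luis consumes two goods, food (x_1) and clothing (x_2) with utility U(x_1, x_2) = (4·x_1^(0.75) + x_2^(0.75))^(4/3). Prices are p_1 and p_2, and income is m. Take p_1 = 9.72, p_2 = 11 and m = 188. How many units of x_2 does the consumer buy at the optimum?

x_2* = 0.0459

From the CES first-order condition, 4·(x_2/x_1)^(0.25) = p_1/p_2.
Hence x_2/x_1 = ((1/4)·p_1/p_2)^(1/(0.25)), i.e. raised to the 4 power.
With the ratio pinned down, the budget gives x_1* = m/(p_1 + p_2·(x_2/x_1)) and x_2* = (x_2/x_1)·x_1*.
Numerically x_2/x_1 = 0.002382, so x_1* = 188/(9.72 + 11·0.002382) = 19.2896 and x_2* = 0.002382·19.2896 = 0.0459.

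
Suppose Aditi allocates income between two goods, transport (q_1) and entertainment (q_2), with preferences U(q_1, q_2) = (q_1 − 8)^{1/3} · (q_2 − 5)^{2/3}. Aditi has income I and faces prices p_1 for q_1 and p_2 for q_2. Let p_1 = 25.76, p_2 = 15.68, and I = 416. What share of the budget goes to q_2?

This is Cobb-Douglas in (q_1−8, q_2−5): tangency gives 1/3·p_2·(q_2−5) = 2/3·p_1·(q_1−8).
After buying the subsistence bundle (8, 5), a share 1/3 of the remaining income goes to q_1: q_1* = 8 + 1/3·(I − 8p_1 − 5p_2)/p_1.
Discretionary income = 416 − 8·25.76 − 5·15.68 = 131.52; q_1* = 8 + 1/3·131.52/25.76 = 9.7019; q_2* = 5 + 2/3·131.52/15.68 = 10.5918.
Expenditure on q_2: 15.68·10.5918 = 166.08; share = 0.3992.

share on q_2 = 0.3992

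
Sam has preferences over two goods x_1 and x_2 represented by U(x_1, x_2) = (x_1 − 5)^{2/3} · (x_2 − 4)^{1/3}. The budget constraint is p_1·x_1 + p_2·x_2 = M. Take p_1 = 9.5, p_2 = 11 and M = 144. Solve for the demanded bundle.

x_1* = 8.6842, x_2* = 5.5909

This is Cobb-Douglas in (x_1−5, x_2−4): tangency gives 2/3·p_2·(x_2−4) = 1/3·p_1·(x_1−5).
After buying the subsistence bundle (5, 4), a share 2/3 of the remaining income goes to x_1: x_1* = 5 + 2/3·(M − 5p_1 − 4p_2)/p_1.
Discretionary income = 144 − 5·9.5 − 4·11 = 52.5; x_1* = 5 + 2/3·52.5/9.5 = 8.6842; x_2* = 4 + 1/3·52.5/11 = 5.5909.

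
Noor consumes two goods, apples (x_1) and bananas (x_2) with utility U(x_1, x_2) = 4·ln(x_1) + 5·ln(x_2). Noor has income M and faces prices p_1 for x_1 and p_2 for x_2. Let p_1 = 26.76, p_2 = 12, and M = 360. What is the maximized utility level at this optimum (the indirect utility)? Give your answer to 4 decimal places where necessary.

V = 21.2201

Tangency: MRS = (4/5)·x_2/x_1 = p_1/p_2.
So 4·p_2·x_2 = 5·p_1·x_1; combined with the budget, a share 4/9 of income goes to x_1.
Demand: x_1*(p_1,p_2,M) = 4/9·M/p_1 and x_2* = 5/9·M/p_2.
At p_1=26.76, p_2=12, M=360: x_1* = 4/9·360/26.76 = 5.9791, x_2* = 16.6667.
Utility at the optimum: U(5.9791, 16.6667) = 21.2201.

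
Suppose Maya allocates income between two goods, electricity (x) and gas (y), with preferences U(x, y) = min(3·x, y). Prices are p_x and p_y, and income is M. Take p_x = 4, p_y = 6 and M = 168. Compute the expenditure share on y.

share on y = 0.8182

With perfect complements, no substitution: consume in ratio x:y = 1:3.
Budget: p_x·x + p_y·3·x = M, so (p_x + 3·p_y)·x = M.
Demand: x*(p_x,p_y,M) = M/(p_x + 3·p_y), y* = 3·M/(p_x + 3·p_y).
Here 4 + 3·6 = 22, giving x* = 7.6364 and y* = 22.9091.
Expenditure on y: 6·22.9091 = 137.4545; share = 0.8182.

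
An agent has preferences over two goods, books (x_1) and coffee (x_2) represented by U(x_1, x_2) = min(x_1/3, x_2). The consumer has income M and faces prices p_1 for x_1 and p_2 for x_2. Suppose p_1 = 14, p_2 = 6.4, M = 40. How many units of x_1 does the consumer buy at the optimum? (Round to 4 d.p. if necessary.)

Leontief preferences: the optimum is at the kink where x_1/3 = x_2/1, i.e. x_2 = (1/3)·x_1.
Budget: p_1·x_1 + p_2·(1/3)·x_1 = M, so (3·p_1 + p_2)·x_1 = 3·M.
Demand: x_1*(p_1,p_2,M) = 3·M/(3·p_1 + p_2), x_2* = M/(3·p_1 + p_2).
Here 3·14 + 6.4 = 48.4, giving x_1* = 2.4793.

x_1* = 2.4793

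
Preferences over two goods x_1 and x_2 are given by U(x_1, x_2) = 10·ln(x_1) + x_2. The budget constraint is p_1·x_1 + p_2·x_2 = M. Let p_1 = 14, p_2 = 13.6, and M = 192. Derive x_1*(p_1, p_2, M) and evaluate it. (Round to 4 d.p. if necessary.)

At the given prices: x_1* = 10·13.6/14 = 9.7143.

x_1* = 9.7143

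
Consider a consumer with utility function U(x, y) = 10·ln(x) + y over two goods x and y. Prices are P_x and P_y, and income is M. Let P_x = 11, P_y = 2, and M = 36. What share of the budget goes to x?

Set MRS = P_x/P_y: (10/x)/1 = P_x/P_y.
So x*(P_x,P_y) = 10·P_y/P_x, independent of income; and y* = (M − 10·P_y)/P_y.
At the given prices: x* = 10·2/11 = 1.8182, and y* = 8.
Expenditure on x: 11·1.8182 = 20; share = 0.5556.

share on x = 0.5556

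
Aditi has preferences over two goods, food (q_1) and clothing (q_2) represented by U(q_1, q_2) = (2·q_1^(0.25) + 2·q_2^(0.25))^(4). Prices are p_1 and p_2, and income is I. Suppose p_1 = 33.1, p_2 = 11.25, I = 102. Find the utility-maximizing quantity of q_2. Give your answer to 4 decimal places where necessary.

q_2* = 5.34

MU_q_1 ∝ 2·q_1^(-0.75), MU_q_2 ∝ 2·q_2^(-0.75), so MRS = (q_2/q_1)^(0.75) = p_1/p_2.
Solve for the ratio: q_2/q_1 = [p_1/p_2]^(4/3).
Substitute q_2 = (q_2/q_1)·q_1 into the budget: q_1* = I/(p_1 + p_2·(q_2/q_1)).
Numerically q_2/q_1 = 4.216, so q_1* = 102/(33.1 + 11.25·4.216) = 1.2666 and q_2* = 4.216·1.2666 = 5.34.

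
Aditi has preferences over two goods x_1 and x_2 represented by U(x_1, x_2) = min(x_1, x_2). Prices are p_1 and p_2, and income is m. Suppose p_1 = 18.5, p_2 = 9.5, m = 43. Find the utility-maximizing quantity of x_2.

With perfect complements, no substitution: consume in ratio x_1:x_2 = 1:1.
Budget: p_1·x_1 + p_2·x_1 = m, so (p_1 + p_2)·x_1 = m.
Demand: x_1*(p_1,p_2,m) = m/(p_1 + p_2), x_2* = m/(p_1 + p_2).
Here 18.5 + 9.5 = 28, giving x_2* = 1.5357.

x_2* = 1.5357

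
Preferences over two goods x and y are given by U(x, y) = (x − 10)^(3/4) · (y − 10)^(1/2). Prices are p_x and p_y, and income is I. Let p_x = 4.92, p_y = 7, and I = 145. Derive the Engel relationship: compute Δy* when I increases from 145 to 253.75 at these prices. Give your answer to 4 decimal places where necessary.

Δy* = 6.2143

Substituting into the budget: x* = 10 + 0.6·(I − 10·p_x − 10·p_y)/p_x, and y* = 10 + 0.4·(…)/p_y.
Discretionary income = 145 − 10·4.92 − 10·7 = 25.8; y* = 10 + 0.4·25.8/7 = 11.4743.
At I' = 253.75: y* = 17.6886. Change: 17.6886 − 11.4743 = 6.2143.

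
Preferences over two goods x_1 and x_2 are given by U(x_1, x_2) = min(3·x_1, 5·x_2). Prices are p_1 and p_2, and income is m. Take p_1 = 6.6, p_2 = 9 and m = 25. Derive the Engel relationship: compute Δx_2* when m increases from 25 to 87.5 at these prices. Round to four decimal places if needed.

Leontief preferences: the optimum is at the kink where x_1/5 = x_2/3, i.e. x_2 = (3/5)·x_1.
Budget: p_1·x_1 + p_2·(3/5)·x_1 = m, so (5·p_1 + 3·p_2)·x_1 = 5·m.
Demand: x_1*(p_1,p_2,m) = 5·m/(5·p_1 + 3·p_2), x_2* = 3·m/(5·p_1 + 3·p_2).
Here 5·6.6 + 3·9 = 60, giving x_2* = 1.25.
At m' = 87.5: x_2* = 4.375. Change: 4.375 − 1.25 = 3.125.

Δx_2* = 3.125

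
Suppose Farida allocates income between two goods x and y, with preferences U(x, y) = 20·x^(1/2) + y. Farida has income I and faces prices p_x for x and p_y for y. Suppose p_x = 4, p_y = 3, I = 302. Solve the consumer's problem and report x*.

Set MRS = p_x/p_y: 10·x^(−1/2) = p_x/p_y.
Solve: √x = 10·p_y/p_x, so x*(p_x,p_y) = (10·p_y/p_x)², and y* = (I − p_x·x*)/p_y.
Plugging in: x* = (10·3/4)² = 56.25.

x* = 56.25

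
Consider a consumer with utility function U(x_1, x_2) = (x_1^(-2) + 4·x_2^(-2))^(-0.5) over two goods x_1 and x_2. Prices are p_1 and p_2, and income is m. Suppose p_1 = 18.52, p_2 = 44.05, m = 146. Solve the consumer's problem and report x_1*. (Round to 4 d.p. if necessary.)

Numerically x_2/x_1 = 1.189191, so x_1* = 146/(18.52 + 44.05·1.189191) = 2.0591.

x_1* = 2.0591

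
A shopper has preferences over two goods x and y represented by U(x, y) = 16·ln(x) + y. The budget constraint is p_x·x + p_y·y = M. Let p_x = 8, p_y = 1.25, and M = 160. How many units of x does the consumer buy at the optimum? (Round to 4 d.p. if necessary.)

MU_x = 16/x, MU_y = 1. Tangency: 16/x = p_x/p_y.
So x*(p_x,p_y) = 16·p_y/p_x, independent of income; and y* = (M − 16·p_y)/p_y.
At the given prices: x* = 16·1.25/8 = 2.5.

x* = 2.5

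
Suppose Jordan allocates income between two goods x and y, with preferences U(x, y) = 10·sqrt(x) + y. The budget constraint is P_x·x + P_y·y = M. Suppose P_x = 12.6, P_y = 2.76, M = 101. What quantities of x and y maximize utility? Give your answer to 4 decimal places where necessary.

Utility is quasi-linear in y; the FOC for x is 5/√x = P_x/P_y.
Solve: √x = 5·P_y/P_x, so x*(P_x,P_y) = (5·P_y/P_x)², and y* = (M − P_x·x*)/P_y.
Plugging in: x* = (5·2.76/12.6)² = 1.1995, y* = 31.118.

x* = 1.1995, y* = 31.118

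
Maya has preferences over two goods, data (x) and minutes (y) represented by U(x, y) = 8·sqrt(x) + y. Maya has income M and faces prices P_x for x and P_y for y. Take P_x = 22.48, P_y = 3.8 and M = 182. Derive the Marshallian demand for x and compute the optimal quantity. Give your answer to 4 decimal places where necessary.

Utility is quasi-linear in y; the FOC for x is 4/√x = P_x/P_y.
Solve: √x = 4·P_y/P_x, so x*(P_x,P_y) = (4·P_y/P_x)², and y* = (M − P_x·x*)/P_y.
Plugging in: x* = (4·3.8/22.48)² = 0.4572.

x* = 0.4572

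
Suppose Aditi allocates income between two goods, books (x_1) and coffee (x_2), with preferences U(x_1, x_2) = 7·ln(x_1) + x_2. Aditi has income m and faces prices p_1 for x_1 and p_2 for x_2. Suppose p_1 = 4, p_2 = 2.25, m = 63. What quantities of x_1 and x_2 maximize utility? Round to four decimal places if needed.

x_1* = 3.9375, x_2* = 21

MU_x_1 = 7/x_1, MU_x_2 = 1. Tangency: 7/x_1 = p_1/p_2.
So x_1*(p_1,p_2) = 7·p_2/p_1, independent of income; and x_2* = (m − 7·p_2)/p_2.
At the given prices: x_1* = 7·2.25/4 = 3.9375, and x_2* = 21.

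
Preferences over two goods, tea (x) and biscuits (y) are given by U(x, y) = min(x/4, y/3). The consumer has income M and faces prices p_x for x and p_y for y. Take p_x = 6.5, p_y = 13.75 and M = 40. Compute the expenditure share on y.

Leontief preferences: the optimum is at the kink where x/4 = y/3, i.e. y = (3/4)·x.
Budget: p_x·x + p_y·(3/4)·x = M, so (4·p_x + 3·p_y)·x = 4·M.
Demand: x*(p_x,p_y,M) = 4·M/(4·p_x + 3·p_y), y* = 3·M/(4·p_x + 3·p_y).
Here 4·6.5 + 3·13.75 = 67.25, giving x* = 2.3792 and y* = 1.7844.
Expenditure on y: 13.75·1.7844 = 24.5353; share = 0.6134.

share on y = 0.6134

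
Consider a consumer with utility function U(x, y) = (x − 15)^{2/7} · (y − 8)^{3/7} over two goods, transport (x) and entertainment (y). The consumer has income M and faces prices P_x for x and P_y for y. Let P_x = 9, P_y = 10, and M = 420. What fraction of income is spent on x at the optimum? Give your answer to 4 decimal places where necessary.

share on x = 0.5167

Substituting into the budget: x* = 15 + 0.4·(M − 15·P_x − 8·P_y)/P_x, and y* = 8 + 0.6·(…)/P_y.
Discretionary income = 420 − 15·9 − 8·10 = 205; x* = 15 + 0.4·205/9 = 24.1111; y* = 8 + 0.6·205/10 = 20.3.
Expenditure on x: 9·24.1111 = 217; share = 0.5167.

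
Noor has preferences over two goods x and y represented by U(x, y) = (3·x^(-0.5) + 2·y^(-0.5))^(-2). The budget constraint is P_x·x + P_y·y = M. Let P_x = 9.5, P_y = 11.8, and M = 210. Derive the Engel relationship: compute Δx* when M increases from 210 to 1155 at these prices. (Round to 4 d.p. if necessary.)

Δx* = 54.6458

MRS = MU_x/MU_y = (3/2)·(y/x)^(1.5). Set equal to P_x/P_y.
Solve for the ratio: y/x = [(2/3)·P_x/P_y]^(2/3).
Substitute y = (y/x)·x into the budget: x* = M/(P_x + P_y·(y/x)).
Numerically y/x = 0.66044, so x* = 210/(9.5 + 11.8·0.66044) = 12.1435.
At M' = 1155: x* = 66.7893. Change: 66.7893 − 12.1435 = 54.6458.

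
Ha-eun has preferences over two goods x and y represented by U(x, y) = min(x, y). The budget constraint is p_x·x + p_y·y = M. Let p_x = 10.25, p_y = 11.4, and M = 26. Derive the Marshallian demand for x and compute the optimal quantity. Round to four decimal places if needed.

x* = 1.2009

Demand: x*(p_x,p_y,M) = M/(p_x + p_y), y* = M/(p_x + p_y).
Here 10.25 + 11.4 = 21.65, giving x* = 1.2009.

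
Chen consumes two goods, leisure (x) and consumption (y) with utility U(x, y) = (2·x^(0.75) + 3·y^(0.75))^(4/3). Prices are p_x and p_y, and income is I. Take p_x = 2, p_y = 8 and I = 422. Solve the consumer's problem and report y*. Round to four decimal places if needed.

y* = 3.8667

With the ratio pinned down, the budget gives x* = I/(p_x + p_y·(y/x)) and y* = (y/x)·x*.
Numerically y/x = 0.019775, so x* = 422/(2 + 8·0.019775) = 195.533 and y* = 0.019775·195.533 = 3.8667.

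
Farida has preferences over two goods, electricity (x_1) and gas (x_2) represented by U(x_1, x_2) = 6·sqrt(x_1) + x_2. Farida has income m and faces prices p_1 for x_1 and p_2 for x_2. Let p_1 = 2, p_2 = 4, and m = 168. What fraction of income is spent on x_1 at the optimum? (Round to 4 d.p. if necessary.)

Thus x_1* = (3·p_2/p_1)² — independent of m — with the rest of income spent on x_2.
Plugging in: x_1* = (3·4/2)² = 36, x_2* = 24.
Expenditure on x_1: 2·36 = 72; share = 0.4286.

share on x_1 = 0.4286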